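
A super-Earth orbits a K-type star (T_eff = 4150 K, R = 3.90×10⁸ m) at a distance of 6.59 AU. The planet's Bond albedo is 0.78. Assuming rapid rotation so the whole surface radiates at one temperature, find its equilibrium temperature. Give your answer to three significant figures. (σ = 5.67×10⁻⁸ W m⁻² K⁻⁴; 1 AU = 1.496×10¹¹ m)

d = 6.59 AU = 9.86×10¹¹ m.
L = 4πR_⋆²σT_⋆⁴ = 4π(3.90×10⁸)² × 5.67×10⁻⁸ × (4150)⁴ = 3.21×10²⁵ W.
S = L/(4πd²) = 2.63 W m⁻².
Energy balance: absorbed = emitted ⇒ πR²·S(1−A) = 4πR²·σT_eq⁴, so T_eq⁴ = S(1−A)/(4σ).
T_eq = [2.63 × 0.22 / (4 × 5.67×10⁻⁸)]^(1/4) = (2.55×10⁶)^(1/4) = 40.0 K.

T_eq ≈ 40.0 K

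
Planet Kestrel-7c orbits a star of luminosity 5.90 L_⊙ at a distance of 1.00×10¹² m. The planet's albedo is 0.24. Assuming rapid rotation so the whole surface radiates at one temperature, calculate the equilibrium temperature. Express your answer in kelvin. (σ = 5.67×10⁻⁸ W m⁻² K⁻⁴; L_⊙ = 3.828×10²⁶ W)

T_eq ≈ 157 K

L = 5.90 × 3.828×10²⁶ = 2.26×10²⁷ W.
Flux: S = L/(4πd²) = 2.26×10²⁷/(4π×(1.00×10¹²)²) = 180 W m⁻².
Energy balance: absorbed = emitted ⇒ πR²·S(1−A) = 4πR²·σT_eq⁴, so T_eq⁴ = S(1−A)/(4σ).
T_eq = [180 × 0.76 / (4 × 5.67×10⁻⁸)]^(1/4) = (6.02×10⁸)^(1/4) = 157 K.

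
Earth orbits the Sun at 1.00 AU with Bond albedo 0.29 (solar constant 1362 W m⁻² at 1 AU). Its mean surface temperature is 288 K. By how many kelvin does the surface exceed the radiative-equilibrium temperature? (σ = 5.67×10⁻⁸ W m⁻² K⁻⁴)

ΔT ≈ 32.5 K

S = 1362/1.00² = 1362 W m⁻².
T_eq = [S(1−A)/(4σ)]^(1/4) = [1362×0.71/(4×5.67×10⁻⁸)]^(1/4) = 255.5 K.
ΔT = T_surf − T_eq = 288 − 255.5.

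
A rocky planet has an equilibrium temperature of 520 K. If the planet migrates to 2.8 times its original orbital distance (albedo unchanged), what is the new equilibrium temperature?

T_eq ≈ 311 K

T_eq ∝ L^(1/4) · d^(−1/2).
T′ = 520 / 2.8^(1/2) = 311 K.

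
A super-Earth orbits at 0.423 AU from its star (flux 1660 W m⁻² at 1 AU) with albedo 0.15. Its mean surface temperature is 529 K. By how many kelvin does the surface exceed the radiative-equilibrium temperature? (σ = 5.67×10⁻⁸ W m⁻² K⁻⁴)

ΔT ≈ 97.2 K

S = 1660/0.423² = 9277 W m⁻².
T_eq = [S(1−A)/(4σ)]^(1/4) = [9277×0.85/(4×5.67×10⁻⁸)]^(1/4) = 431.8 K.
ΔT = T_surf − T_eq = 529 − 431.8.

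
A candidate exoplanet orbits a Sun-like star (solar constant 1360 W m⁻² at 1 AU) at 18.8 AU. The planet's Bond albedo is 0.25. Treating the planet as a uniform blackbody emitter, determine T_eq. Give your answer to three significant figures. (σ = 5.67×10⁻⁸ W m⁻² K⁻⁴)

T_eq ≈ 59.7 K

Flux at 18.8 AU: S = 1360/18.8² = 3.85 W m⁻².
Energy balance: absorbed = emitted ⇒ πR²·S(1−A) = 4πR²·σT_eq⁴, so T_eq⁴ = S(1−A)/(4σ).
T_eq = [3.85 × 0.75 / (4 × 5.67×10⁻⁸)]^(1/4) = (1.27×10⁷)^(1/4) = 59.7 K.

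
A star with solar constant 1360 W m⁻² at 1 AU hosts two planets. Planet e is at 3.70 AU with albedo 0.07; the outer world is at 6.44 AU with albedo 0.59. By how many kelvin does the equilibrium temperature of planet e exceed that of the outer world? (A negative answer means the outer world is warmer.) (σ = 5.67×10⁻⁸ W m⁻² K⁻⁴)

T_eq = [S₀(1−A)/(4σd²)]^(1/4), so T ∝ (1−A)^(1/4) / √d.
T₁ = [1360×0.93/(4×5.67×10⁻⁸×3.70²)]^(1/4) = 142.07 K.
T₂ = [1360×0.41/(4×5.67×10⁻⁸×6.44²)]^(1/4) = 87.75 K.

ΔT ≈ 54.3 K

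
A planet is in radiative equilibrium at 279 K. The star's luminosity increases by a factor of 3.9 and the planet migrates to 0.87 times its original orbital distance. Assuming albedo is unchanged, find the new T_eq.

T_eq ≈ 420 K

T_eq ∝ L^(1/4) · d^(−1/2).
T′ = 279 × 3.9^(1/4) / 0.87^(1/2) = 420 K.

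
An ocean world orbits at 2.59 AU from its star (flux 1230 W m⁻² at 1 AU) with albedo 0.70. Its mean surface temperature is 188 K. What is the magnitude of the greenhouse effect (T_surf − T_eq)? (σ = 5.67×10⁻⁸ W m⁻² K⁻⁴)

ΔT ≈ 63.2 K

S = 1230/2.59² = 183.4 W m⁻².
T_eq = [S(1−A)/(4σ)]^(1/4) = [183.4×0.30/(4×5.67×10⁻⁸)]^(1/4) = 124.8 K.
ΔT = T_surf − T_eq = 188 − 124.8.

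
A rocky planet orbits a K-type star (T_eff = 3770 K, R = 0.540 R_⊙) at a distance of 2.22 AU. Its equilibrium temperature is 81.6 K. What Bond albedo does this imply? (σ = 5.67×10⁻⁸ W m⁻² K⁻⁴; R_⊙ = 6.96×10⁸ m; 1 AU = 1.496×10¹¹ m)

A ≈ 0.31

R_⋆ = 0.540 × 6.96×10⁸ = 3.76×10⁸ m.
d = 2.22 AU = 3.32×10¹¹ m.
L = 4πR_⋆²σT_⋆⁴ = 4π(3.76×10⁸)² × 5.67×10⁻⁸ × (3770)⁴ = 2.03×10²⁵ W.
S = L/(4πd²) = 14.7 W m⁻².
From T_eq⁴ = S(1−A)/(4σ): 1−A = 4σT_eq⁴/S.
1−A = 4 × 5.67×10⁻⁸ × (81.6)⁴ / 14.7 = 0.686.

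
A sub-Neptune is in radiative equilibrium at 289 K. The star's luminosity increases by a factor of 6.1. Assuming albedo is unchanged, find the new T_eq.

T_eq ∝ L^(1/4) · d^(−1/2).
T′ = 289 × 6.1^(1/4) = 454 K.

T_eq ≈ 454 K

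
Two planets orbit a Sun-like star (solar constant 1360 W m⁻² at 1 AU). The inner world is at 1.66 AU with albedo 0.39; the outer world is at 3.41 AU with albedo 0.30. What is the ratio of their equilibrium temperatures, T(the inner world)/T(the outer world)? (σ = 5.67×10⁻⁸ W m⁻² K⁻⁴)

T_eq = [S₀(1−A)/(4σd²)]^(1/4), so T ∝ (1−A)^(1/4) / √d.
T₁ = [1360×0.61/(4×5.67×10⁻⁸×1.66²)]^(1/4) = 190.88 K.
T₂ = [1360×0.70/(4×5.67×10⁻⁸×3.41²)]^(1/4) = 137.84 K.

T₁/T₂ ≈ 1.385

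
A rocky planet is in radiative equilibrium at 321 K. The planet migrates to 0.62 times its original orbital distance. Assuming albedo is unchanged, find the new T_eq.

T_eq ∝ L^(1/4) · d^(−1/2).
T′ = 321 / 0.62^(1/2) = 408 K.

T_eq ≈ 408 K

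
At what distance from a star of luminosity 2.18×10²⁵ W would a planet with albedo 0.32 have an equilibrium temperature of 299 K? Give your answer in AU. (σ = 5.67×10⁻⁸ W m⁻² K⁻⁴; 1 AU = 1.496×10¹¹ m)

d ≈ 0.171 AU

From T_eq⁴ = L(1−A)/(16πσd²): d = √[L(1−A)/(16πσT_eq⁴)].
d = √[2.18×10²⁵ × 0.68 / (16π × 5.67×10⁻⁸ × (299)⁴)] = 2.55×10¹⁰ m = 0.171 AU.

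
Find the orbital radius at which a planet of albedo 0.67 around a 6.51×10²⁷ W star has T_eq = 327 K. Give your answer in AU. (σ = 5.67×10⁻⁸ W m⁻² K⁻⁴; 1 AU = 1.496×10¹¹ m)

From T_eq⁴ = L(1−A)/(16πσd²): d = √[L(1−A)/(16πσT_eq⁴)].
d = √[6.51×10²⁷ × 0.33 / (16π × 5.67×10⁻⁸ × (327)⁴)] = 2.57×10¹¹ m = 1.72 AU.

d ≈ 1.72 AU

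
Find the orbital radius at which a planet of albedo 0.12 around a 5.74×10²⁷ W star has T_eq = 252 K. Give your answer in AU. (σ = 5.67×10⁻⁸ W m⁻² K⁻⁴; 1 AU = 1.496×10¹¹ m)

From T_eq⁴ = L(1−A)/(16πσd²): d = √[L(1−A)/(16πσT_eq⁴)].
d = √[5.74×10²⁷ × 0.88 / (16π × 5.67×10⁻⁸ × (252)⁴)] = 6.63×10¹¹ m = 4.43 AU.

d ≈ 4.43 AU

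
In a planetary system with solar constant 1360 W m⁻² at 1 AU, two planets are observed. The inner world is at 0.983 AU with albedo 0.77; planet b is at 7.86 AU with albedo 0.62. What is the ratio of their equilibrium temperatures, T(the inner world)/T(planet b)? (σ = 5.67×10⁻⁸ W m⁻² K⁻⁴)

T_eq = [S₀(1−A)/(4σd²)]^(1/4), so T ∝ (1−A)^(1/4) / √d.
T₁ = [1360×0.23/(4×5.67×10⁻⁸×0.983²)]^(1/4) = 194.37 K.
T₂ = [1360×0.38/(4×5.67×10⁻⁸×7.86²)]^(1/4) = 77.93 K.

T₁/T₂ ≈ 2.494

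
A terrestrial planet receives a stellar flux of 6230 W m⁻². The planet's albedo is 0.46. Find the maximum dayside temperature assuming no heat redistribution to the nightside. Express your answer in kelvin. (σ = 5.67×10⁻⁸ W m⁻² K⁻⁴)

With no redistribution each surface element balances locally: S(1−A) = σT⁴.
T = [6230 × 0.54 / 5.67×10⁻⁸]^(1/4) = (5.93×10¹⁰)^(1/4) = 494 K.

T_ss ≈ 494 K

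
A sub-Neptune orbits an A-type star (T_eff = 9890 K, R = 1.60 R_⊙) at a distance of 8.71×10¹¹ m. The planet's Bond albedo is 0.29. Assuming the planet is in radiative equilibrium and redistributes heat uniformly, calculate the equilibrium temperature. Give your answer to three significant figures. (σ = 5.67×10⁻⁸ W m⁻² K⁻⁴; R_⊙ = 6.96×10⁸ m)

T_eq ≈ 230 K

R_⋆ = 1.60 × 6.96×10⁸ = 1.11×10⁹ m.
L = 4πR_⋆²σT_⋆⁴ = 4π(1.11×10⁹)² × 5.67×10⁻⁸ × (9890)⁴ = 8.45×10²⁷ W.
S = L/(4πd²) = 887 W m⁻².
Energy balance: absorbed = emitted ⇒ πR²·S(1−A) = 4πR²·σT_eq⁴, so T_eq⁴ = S(1−A)/(4σ).
T_eq = [887 × 0.71 / (4 × 5.67×10⁻⁸)]^(1/4) = (2.78×10⁹)^(1/4) = 230 K.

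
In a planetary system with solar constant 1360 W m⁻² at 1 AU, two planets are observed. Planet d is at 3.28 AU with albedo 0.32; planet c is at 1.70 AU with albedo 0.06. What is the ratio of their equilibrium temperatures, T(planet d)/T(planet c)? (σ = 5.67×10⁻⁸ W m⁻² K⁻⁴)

T_eq = [S₀(1−A)/(4σd²)]^(1/4), so T ∝ (1−A)^(1/4) / √d.
T₁ = [1360×0.68/(4×5.67×10⁻⁸×3.28²)]^(1/4) = 139.53 K.
T₂ = [1360×0.94/(4×5.67×10⁻⁸×1.70²)]^(1/4) = 210.15 K.

T₁/T₂ ≈ 0.664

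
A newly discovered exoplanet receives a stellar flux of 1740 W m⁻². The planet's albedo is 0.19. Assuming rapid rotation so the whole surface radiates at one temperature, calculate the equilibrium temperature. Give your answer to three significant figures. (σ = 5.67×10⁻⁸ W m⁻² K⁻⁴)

T_eq ≈ 281 K

Energy balance: absorbed = emitted ⇒ πR²·S(1−A) = 4πR²·σT_eq⁴, so T_eq⁴ = S(1−A)/(4σ).
T_eq = [1740 × 0.81 / (4 × 5.67×10⁻⁸)]^(1/4) = (6.21×10⁹)^(1/4) = 281 K.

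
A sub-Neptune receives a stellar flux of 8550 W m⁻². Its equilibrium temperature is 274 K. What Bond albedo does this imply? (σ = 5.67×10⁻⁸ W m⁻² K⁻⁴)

A ≈ 0.85

From T_eq⁴ = S(1−A)/(4σ): 1−A = 4σT_eq⁴/S.
1−A = 4 × 5.67×10⁻⁸ × (274)⁴ / 8550 = 0.150.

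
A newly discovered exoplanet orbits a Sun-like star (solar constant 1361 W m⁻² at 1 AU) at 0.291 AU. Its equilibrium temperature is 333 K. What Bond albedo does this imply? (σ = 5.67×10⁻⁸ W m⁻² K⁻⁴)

A ≈ 0.83

Flux at 0.291 AU: S = 1361/0.291² = 1.61×10⁴ W m⁻².
From T_eq⁴ = S(1−A)/(4σ): 1−A = 4σT_eq⁴/S.
1−A = 4 × 5.67×10⁻⁸ × (333)⁴ / 1.61×10⁴ = 0.174.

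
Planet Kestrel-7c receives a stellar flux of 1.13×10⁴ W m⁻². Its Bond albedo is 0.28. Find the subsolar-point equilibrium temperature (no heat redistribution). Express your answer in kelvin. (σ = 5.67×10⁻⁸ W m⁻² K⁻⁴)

T_ss ≈ 615 K

At the subsolar point the surface absorbs S(1−A) and emits σT⁴ per unit area — no factor of 4, since only the local patch is in balance.
T = [1.13×10⁴ × 0.72 / 5.67×10⁻⁸]^(1/4) = (1.43×10¹¹)^(1/4) = 615 K.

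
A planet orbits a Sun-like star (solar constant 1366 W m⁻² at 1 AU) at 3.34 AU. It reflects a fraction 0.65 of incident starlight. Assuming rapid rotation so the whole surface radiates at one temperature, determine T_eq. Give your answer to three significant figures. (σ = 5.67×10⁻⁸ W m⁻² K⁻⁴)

Flux at 3.34 AU: S = 1366/3.34² = 122 W m⁻².
Energy balance: absorbed = emitted ⇒ πR²·S(1−A) = 4πR²·σT_eq⁴, so T_eq⁴ = S(1−A)/(4σ).
T_eq = [122 × 0.35 / (4 × 5.67×10⁻⁸)]^(1/4) = (1.89×10⁸)^(1/4) = 117 K.

T_eq ≈ 117 K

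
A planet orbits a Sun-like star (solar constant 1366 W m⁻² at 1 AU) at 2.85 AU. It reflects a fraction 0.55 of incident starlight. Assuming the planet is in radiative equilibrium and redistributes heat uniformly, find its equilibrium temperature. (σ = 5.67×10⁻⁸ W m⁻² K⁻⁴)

Flux at 2.85 AU: S = 1366/2.85² = 168 W m⁻².
Energy balance: absorbed = emitted ⇒ πR²·S(1−A) = 4πR²·σT_eq⁴, so T_eq⁴ = S(1−A)/(4σ).
T_eq = [168 × 0.45 / (4 × 5.67×10⁻⁸)]^(1/4) = (3.34×10⁸)^(1/4) = 135 K.

T_eq ≈ 135 K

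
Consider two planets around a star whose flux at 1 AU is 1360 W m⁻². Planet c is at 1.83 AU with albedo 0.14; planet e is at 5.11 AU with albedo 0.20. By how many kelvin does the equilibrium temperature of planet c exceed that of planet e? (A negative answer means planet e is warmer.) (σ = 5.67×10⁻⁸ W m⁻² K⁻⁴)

T_eq = [S₀(1−A)/(4σd²)]^(1/4), so T ∝ (1−A)^(1/4) / √d.
T₁ = [1360×0.86/(4×5.67×10⁻⁸×1.83²)]^(1/4) = 198.09 K.
T₂ = [1360×0.80/(4×5.67×10⁻⁸×5.11²)]^(1/4) = 116.42 K.

ΔT ≈ 81.7 K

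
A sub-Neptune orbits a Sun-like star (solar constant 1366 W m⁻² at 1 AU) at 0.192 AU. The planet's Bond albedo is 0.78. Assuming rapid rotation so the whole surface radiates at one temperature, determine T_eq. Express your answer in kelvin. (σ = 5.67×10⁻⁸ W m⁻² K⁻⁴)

Flux at 0.192 AU: S = 1366/0.192² = 3.71×10⁴ W m⁻².
Energy balance: absorbed = emitted ⇒ πR²·S(1−A) = 4πR²·σT_eq⁴, so T_eq⁴ = S(1−A)/(4σ).
T_eq = [3.71×10⁴ × 0.22 / (4 × 5.67×10⁻⁸)]^(1/4) = (3.59×10¹⁰)^(1/4) = 435 K.

T_eq ≈ 435 K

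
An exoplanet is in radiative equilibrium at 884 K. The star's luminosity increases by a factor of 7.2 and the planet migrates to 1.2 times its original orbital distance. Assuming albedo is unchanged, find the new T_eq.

T_eq ∝ L^(1/4) · d^(−1/2).
T′ = 884 × 7.2^(1/4) / 1.2^(1/2) = 1320 K.

T_eq ≈ 1320 K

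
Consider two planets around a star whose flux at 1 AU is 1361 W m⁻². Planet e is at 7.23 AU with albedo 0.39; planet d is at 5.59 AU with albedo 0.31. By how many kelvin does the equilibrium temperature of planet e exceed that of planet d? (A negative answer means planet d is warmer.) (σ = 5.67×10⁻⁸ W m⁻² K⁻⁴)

T_eq = [S₀(1−A)/(4σd²)]^(1/4), so T ∝ (1−A)^(1/4) / √d.
T₁ = [1361×0.61/(4×5.67×10⁻⁸×7.23²)]^(1/4) = 91.48 K.
T₂ = [1361×0.69/(4×5.67×10⁻⁸×5.59²)]^(1/4) = 107.29 K.

ΔT ≈ -15.8 K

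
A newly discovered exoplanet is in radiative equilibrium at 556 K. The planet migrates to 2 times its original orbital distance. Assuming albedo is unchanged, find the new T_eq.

T_eq ∝ L^(1/4) · d^(−1/2).
T′ = 556 / 2^(1/2) = 393 K.

T_eq ≈ 393 K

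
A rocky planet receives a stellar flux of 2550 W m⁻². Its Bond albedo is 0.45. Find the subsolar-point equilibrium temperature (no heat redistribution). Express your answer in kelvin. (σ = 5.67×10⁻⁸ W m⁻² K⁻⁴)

At the subsolar point the surface absorbs S(1−A) and emits σT⁴ per unit area — no factor of 4, since only the local patch is in balance.
T = [2550 × 0.55 / 5.67×10⁻⁸]^(1/4) = (2.47×10¹⁰)^(1/4) = 397 K.

T_ss ≈ 397 K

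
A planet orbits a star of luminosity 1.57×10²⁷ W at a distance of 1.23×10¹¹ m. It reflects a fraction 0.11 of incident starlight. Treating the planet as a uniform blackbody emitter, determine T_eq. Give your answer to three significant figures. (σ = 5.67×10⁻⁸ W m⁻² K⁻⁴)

Flux: S = L/(4πd²) = 1.57×10²⁷/(4π×(1.23×10¹¹)²) = 8260 W m⁻².
Energy balance: absorbed = emitted ⇒ πR²·S(1−A) = 4πR²·σT_eq⁴, so T_eq⁴ = S(1−A)/(4σ).
T_eq = [8260 × 0.89 / (4 × 5.67×10⁻⁸)]^(1/4) = (3.24×10¹⁰)^(1/4) = 424 K.

T_eq ≈ 424 K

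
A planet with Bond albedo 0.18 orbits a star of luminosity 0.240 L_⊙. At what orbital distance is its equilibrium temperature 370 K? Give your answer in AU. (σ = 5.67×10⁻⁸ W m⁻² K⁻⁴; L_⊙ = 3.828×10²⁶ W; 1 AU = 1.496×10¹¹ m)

L = 0.240 × 3.828×10²⁶ = 9.19×10²⁵ W.
From T_eq⁴ = L(1−A)/(16πσd²): d = √[L(1−A)/(16πσT_eq⁴)].
d = √[9.19×10²⁵ × 0.82 / (16π × 5.67×10⁻⁸ × (370)⁴)] = 3.76×10¹⁰ m = 0.251 AU.

d ≈ 0.251 AU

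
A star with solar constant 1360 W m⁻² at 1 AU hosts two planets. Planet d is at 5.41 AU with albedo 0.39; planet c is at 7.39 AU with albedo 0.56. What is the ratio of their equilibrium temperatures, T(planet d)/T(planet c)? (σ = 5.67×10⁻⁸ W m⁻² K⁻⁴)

T₁/T₂ ≈ 1.268

T_eq = [S₀(1−A)/(4σd²)]^(1/4), so T ∝ (1−A)^(1/4) / √d.
T₁ = [1360×0.61/(4×5.67×10⁻⁸×5.41²)]^(1/4) = 105.73 K.
T₂ = [1360×0.44/(4×5.67×10⁻⁸×7.39²)]^(1/4) = 83.37 K.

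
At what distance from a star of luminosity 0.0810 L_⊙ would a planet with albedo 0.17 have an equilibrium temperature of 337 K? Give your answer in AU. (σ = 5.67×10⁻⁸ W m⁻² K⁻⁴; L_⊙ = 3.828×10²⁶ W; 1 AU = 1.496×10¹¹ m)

L = 0.0810 × 3.828×10²⁶ = 3.10×10²⁵ W.
From T_eq⁴ = L(1−A)/(16πσd²): d = √[L(1−A)/(16πσT_eq⁴)].
d = √[3.10×10²⁵ × 0.83 / (16π × 5.67×10⁻⁸ × (337)⁴)] = 2.65×10¹⁰ m = 0.177 AU.

d ≈ 0.177 AU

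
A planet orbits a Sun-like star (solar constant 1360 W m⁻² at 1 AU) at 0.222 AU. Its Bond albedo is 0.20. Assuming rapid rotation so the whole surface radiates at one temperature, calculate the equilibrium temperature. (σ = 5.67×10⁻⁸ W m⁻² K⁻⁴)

Flux at 0.222 AU: S = 1360/0.222² = 2.76×10⁴ W m⁻².
Energy balance: absorbed = emitted ⇒ πR²·S(1−A) = 4πR²·σT_eq⁴, so T_eq⁴ = S(1−A)/(4σ).
T_eq = [2.76×10⁴ × 0.80 / (4 × 5.67×10⁻⁸)]^(1/4) = (9.73×10¹⁰)^(1/4) = 559 K.

T_eq ≈ 559 K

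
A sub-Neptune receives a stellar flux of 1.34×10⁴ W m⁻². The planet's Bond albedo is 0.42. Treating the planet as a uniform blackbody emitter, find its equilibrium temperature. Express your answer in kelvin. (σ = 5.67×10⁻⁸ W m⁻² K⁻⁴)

Energy balance: absorbed = emitted ⇒ πR²·S(1−A) = 4πR²·σT_eq⁴, so T_eq⁴ = S(1−A)/(4σ).
T_eq = [1.34×10⁴ × 0.58 / (4 × 5.67×10⁻⁸)]^(1/4) = (3.43×10¹⁰)^(1/4) = 430 K.

T_eq ≈ 430 K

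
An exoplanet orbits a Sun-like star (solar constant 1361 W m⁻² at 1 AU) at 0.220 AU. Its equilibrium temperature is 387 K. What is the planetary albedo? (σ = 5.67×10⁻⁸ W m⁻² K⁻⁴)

Flux at 0.220 AU: S = 1361/0.220² = 2.81×10⁴ W m⁻².
From T_eq⁴ = S(1−A)/(4σ): 1−A = 4σT_eq⁴/S.
1−A = 4 × 5.67×10⁻⁸ × (387)⁴ / 2.81×10⁴ = 0.181.

A ≈ 0.82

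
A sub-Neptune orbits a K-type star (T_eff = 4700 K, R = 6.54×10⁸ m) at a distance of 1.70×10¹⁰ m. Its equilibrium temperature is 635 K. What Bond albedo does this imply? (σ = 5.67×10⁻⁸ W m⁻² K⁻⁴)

L = 4πR_⋆²σT_⋆⁴ = 4π(6.54×10⁸)² × 5.67×10⁻⁸ × (4700)⁴ = 1.49×10²⁶ W.
S = L/(4πd²) = 4.09×10⁴ W m⁻².
From T_eq⁴ = S(1−A)/(4σ): 1−A = 4σT_eq⁴/S.
1−A = 4 × 5.67×10⁻⁸ × (635)⁴ / 4.09×10⁴ = 0.901.

A ≈ 0.10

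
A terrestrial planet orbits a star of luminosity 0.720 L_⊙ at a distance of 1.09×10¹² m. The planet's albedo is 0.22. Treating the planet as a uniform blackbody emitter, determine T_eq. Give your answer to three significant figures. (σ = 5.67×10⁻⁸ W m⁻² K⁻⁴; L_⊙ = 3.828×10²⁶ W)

T_eq ≈ 89.3 K

L = 0.720 × 3.828×10²⁶ = 2.76×10²⁶ W.
Flux: S = L/(4πd²) = 2.76×10²⁶/(4π×(1.09×10¹²)²) = 18.5 W m⁻².
Energy balance: absorbed = emitted ⇒ πR²·S(1−A) = 4πR²·σT_eq⁴, so T_eq⁴ = S(1−A)/(4σ).
T_eq = [18.5 × 0.78 / (4 × 5.67×10⁻⁸)]^(1/4) = (6.35×10⁷)^(1/4) = 89.3 K.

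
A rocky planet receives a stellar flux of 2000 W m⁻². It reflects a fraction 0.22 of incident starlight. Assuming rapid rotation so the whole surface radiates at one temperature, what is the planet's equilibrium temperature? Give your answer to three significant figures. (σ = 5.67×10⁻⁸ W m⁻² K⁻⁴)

Energy balance: absorbed = emitted ⇒ πR²·S(1−A) = 4πR²·σT_eq⁴, so T_eq⁴ = S(1−A)/(4σ).
T_eq = [2000 × 0.78 / (4 × 5.67×10⁻⁸)]^(1/4) = (6.88×10⁹)^(1/4) = 288 K.

T_eq ≈ 288 K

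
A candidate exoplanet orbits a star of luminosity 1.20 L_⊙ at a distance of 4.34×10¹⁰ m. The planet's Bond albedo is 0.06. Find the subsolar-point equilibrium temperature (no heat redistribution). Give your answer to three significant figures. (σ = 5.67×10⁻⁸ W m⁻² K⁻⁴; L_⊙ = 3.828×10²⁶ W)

T_ss ≈ 753 K

L = 1.20 × 3.828×10²⁶ = 4.59×10²⁶ W.
Flux: S = L/(4πd²) = 4.59×10²⁶/(4π×(4.34×10¹⁰)²) = 1.94×10⁴ W m⁻².
At the subsolar point the surface absorbs S(1−A) and emits σT⁴ per unit area — no factor of 4, since only the local patch is in balance.
T = [1.94×10⁴ × 0.94 / 5.67×10⁻⁸]^(1/4) = (3.22×10¹¹)^(1/4) = 753 K.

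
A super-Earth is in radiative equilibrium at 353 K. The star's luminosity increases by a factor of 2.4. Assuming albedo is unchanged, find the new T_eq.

T_eq ∝ L^(1/4) · d^(−1/2).
T′ = 353 × 2.4^(1/4) = 439 K.

T_eq ≈ 439 K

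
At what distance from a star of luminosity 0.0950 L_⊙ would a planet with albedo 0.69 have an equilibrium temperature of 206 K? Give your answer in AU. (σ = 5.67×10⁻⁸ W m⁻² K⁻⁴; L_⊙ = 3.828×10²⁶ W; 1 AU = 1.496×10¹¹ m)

L = 0.0950 × 3.828×10²⁶ = 3.64×10²⁵ W.
From T_eq⁴ = L(1−A)/(16πσd²): d = √[L(1−A)/(16πσT_eq⁴)].
d = √[3.64×10²⁵ × 0.31 / (16π × 5.67×10⁻⁸ × (206)⁴)] = 4.69×10¹⁰ m = 0.313 AU.

d ≈ 0.313 AU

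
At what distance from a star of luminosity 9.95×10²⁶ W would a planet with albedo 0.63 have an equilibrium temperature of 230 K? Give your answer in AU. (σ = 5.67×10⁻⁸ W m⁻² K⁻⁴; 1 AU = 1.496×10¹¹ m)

From T_eq⁴ = L(1−A)/(16πσd²): d = √[L(1−A)/(16πσT_eq⁴)].
d = √[9.95×10²⁶ × 0.37 / (16π × 5.67×10⁻⁸ × (230)⁴)] = 2.15×10¹¹ m = 1.44 AU.

d ≈ 1.44 AU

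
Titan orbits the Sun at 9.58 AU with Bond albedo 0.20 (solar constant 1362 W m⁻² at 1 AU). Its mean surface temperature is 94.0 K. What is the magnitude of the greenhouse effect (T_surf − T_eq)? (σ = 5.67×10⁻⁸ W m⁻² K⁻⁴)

S = 1362/9.58² = 14.84 W m⁻².
T_eq = [S(1−A)/(4σ)]^(1/4) = [14.84×0.80/(4×5.67×10⁻⁸)]^(1/4) = 85.1 K.
ΔT = T_surf − T_eq = 94 − 85.1.

ΔT ≈ 8.9 K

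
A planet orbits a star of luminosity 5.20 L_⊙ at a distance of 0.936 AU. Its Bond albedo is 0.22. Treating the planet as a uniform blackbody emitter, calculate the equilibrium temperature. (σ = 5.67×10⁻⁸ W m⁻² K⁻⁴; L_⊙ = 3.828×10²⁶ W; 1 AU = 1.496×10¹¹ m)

T_eq ≈ 408 K

d = 0.936 AU = 1.40×10¹¹ m.
L = 5.20 × 3.828×10²⁶ = 1.99×10²⁷ W.
Flux: S = L/(4πd²) = 1.99×10²⁷/(4π×(1.40×10¹¹)²) = 8080 W m⁻².
Energy balance: absorbed = emitted ⇒ πR²·S(1−A) = 4πR²·σT_eq⁴, so T_eq⁴ = S(1−A)/(4σ).
T_eq = [8080 × 0.78 / (4 × 5.67×10⁻⁸)]^(1/4) = (2.78×10¹⁰)^(1/4) = 408 K.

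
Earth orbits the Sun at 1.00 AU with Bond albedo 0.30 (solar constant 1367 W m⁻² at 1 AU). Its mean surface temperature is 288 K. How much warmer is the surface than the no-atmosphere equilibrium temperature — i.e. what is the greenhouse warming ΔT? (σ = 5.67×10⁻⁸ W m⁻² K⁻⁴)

ΔT ≈ 33.1 K

S = 1367/1.00² = 1367 W m⁻².
T_eq = [S(1−A)/(4σ)]^(1/4) = [1367×0.70/(4×5.67×10⁻⁸)]^(1/4) = 254.9 K.
ΔT = T_surf − T_eq = 288 − 254.9.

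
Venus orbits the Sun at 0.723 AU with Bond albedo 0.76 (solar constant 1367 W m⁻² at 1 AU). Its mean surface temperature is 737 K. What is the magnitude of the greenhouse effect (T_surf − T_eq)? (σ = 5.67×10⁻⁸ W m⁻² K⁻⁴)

ΔT ≈ 507.6 K

S = 1367/0.723² = 2615 W m⁻².
T_eq = [S(1−A)/(4σ)]^(1/4) = [2615×0.24/(4×5.67×10⁻⁸)]^(1/4) = 229.4 K.
ΔT = T_surf − T_eq = 737 − 229.4.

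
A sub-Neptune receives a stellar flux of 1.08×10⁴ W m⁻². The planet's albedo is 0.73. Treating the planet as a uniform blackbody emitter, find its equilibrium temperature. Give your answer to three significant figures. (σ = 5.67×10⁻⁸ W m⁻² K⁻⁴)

T_eq ≈ 337 K

Energy balance: absorbed = emitted ⇒ πR²·S(1−A) = 4πR²·σT_eq⁴, so T_eq⁴ = S(1−A)/(4σ).
T_eq = [1.08×10⁴ × 0.27 / (4 × 5.67×10⁻⁸)]^(1/4) = (1.29×10¹⁰)^(1/4) = 337 K.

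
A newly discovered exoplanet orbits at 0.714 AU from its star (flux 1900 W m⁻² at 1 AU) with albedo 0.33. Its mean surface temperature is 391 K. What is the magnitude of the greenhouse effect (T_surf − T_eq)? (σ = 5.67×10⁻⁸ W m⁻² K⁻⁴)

ΔT ≈ 67.1 K

S = 1900/0.714² = 3727 W m⁻².
T_eq = [S(1−A)/(4σ)]^(1/4) = [3727×0.67/(4×5.67×10⁻⁸)]^(1/4) = 323.9 K.
ΔT = T_surf − T_eq = 391 − 323.9.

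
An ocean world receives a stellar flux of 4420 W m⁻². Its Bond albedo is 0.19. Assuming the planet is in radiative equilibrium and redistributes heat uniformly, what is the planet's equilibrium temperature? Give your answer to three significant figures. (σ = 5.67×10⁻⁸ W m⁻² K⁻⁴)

Energy balance: absorbed = emitted ⇒ πR²·S(1−A) = 4πR²·σT_eq⁴, so T_eq⁴ = S(1−A)/(4σ).
T_eq = [4420 × 0.81 / (4 × 5.67×10⁻⁸)]^(1/4) = (1.58×10¹⁰)^(1/4) = 354 K.

T_eq ≈ 354 K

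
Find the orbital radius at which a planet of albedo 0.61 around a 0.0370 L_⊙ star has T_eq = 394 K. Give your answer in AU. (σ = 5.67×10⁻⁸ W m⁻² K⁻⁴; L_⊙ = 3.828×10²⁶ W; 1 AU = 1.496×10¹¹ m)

L = 0.0370 × 3.828×10²⁶ = 1.42×10²⁵ W.
From T_eq⁴ = L(1−A)/(16πσd²): d = √[L(1−A)/(16πσT_eq⁴)].
d = √[1.42×10²⁵ × 0.39 / (16π × 5.67×10⁻⁸ × (394)⁴)] = 8.97×10⁹ m = 0.0599 AU.

d ≈ 0.0599 AU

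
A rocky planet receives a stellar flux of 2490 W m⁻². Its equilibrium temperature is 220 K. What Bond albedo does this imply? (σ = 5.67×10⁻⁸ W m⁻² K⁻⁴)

A ≈ 0.79

From T_eq⁴ = S(1−A)/(4σ): 1−A = 4σT_eq⁴/S.
1−A = 4 × 5.67×10⁻⁸ × (220)⁴ / 2490 = 0.213.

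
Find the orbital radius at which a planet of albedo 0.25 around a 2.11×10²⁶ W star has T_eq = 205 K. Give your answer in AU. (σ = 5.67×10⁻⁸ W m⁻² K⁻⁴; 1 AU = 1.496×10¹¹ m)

From T_eq⁴ = L(1−A)/(16πσd²): d = √[L(1−A)/(16πσT_eq⁴)].
d = √[2.11×10²⁶ × 0.75 / (16π × 5.67×10⁻⁸ × (205)⁴)] = 1.77×10¹¹ m = 1.19 AU.

d ≈ 1.19 AU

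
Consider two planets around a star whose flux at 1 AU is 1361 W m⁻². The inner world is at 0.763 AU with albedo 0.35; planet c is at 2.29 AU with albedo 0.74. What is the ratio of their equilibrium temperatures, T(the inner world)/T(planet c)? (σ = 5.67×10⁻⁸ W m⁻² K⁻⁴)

T_eq = [S₀(1−A)/(4σd²)]^(1/4), so T ∝ (1−A)^(1/4) / √d.
T₁ = [1361×0.65/(4×5.67×10⁻⁸×0.763²)]^(1/4) = 286.10 K.
T₂ = [1361×0.26/(4×5.67×10⁻⁸×2.29²)]^(1/4) = 131.33 K.

T₁/T₂ ≈ 2.178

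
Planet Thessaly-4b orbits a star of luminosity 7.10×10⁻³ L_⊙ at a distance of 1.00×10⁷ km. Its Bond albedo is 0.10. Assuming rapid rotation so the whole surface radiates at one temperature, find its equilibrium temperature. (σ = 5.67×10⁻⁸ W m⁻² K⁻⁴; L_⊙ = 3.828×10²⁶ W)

T_eq ≈ 304 K

d = 1.00×10⁷ km = 1.00×10¹⁰ m.
L = 7.10×10⁻³ × 3.828×10²⁶ = 2.72×10²⁴ W.
Flux: S = L/(4πd²) = 2.72×10²⁴/(4π×(1.00×10¹⁰)²) = 2160 W m⁻².
Energy balance: absorbed = emitted ⇒ πR²·S(1−A) = 4πR²·σT_eq⁴, so T_eq⁴ = S(1−A)/(4σ).
T_eq = [2160 × 0.90 / (4 × 5.67×10⁻⁸)]^(1/4) = (8.58×10⁹)^(1/4) = 304 K.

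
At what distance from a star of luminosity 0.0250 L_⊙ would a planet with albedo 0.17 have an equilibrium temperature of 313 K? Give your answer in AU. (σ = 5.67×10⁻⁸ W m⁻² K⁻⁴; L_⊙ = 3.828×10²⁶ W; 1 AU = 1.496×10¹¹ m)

d ≈ 0.114 AU

L = 0.0250 × 3.828×10²⁶ = 9.57×10²⁴ W.
From T_eq⁴ = L(1−A)/(16πσd²): d = √[L(1−A)/(16πσT_eq⁴)].
d = √[9.57×10²⁴ × 0.83 / (16π × 5.67×10⁻⁸ × (313)⁴)] = 1.70×10¹⁰ m = 0.114 AU.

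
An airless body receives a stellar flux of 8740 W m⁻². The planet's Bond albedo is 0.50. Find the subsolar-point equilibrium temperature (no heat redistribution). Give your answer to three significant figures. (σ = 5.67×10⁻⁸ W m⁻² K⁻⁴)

T_ss ≈ 527 K

At the subsolar point the surface absorbs S(1−A) and emits σT⁴ per unit area — no factor of 4, since only the local patch is in balance.
T = [8740 × 0.50 / 5.67×10⁻⁸]^(1/4) = (7.71×10¹⁰)^(1/4) = 527 K.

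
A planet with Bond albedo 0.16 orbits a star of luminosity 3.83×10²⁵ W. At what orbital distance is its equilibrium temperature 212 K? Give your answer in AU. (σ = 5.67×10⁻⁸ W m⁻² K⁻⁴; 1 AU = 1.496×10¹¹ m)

From T_eq⁴ = L(1−A)/(16πσd²): d = √[L(1−A)/(16πσT_eq⁴)].
d = √[3.83×10²⁵ × 0.84 / (16π × 5.67×10⁻⁸ × (212)⁴)] = 7.48×10¹⁰ m = 0.500 AU.

d ≈ 0.500 AU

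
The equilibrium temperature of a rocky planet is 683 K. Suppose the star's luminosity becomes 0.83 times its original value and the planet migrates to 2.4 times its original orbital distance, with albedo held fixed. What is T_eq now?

T_eq ∝ L^(1/4) · d^(−1/2).
T′ = 683 × 0.83^(1/4) / 2.4^(1/2) = 421 K.

T_eq ≈ 421 K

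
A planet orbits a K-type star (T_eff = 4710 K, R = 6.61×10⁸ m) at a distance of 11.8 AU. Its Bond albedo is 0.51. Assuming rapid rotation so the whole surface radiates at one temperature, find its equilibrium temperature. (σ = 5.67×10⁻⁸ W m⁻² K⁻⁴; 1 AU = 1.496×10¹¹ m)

d = 11.8 AU = 1.77×10¹² m.
L = 4πR_⋆²σT_⋆⁴ = 4π(6.61×10⁸)² × 5.67×10⁻⁸ × (4710)⁴ = 1.53×10²⁶ W.
S = L/(4πd²) = 3.91 W m⁻².
Energy balance: absorbed = emitted ⇒ πR²·S(1−A) = 4πR²·σT_eq⁴, so T_eq⁴ = S(1−A)/(4σ).
T_eq = [3.91 × 0.49 / (4 × 5.67×10⁻⁸)]^(1/4) = (8.45×10⁶)^(1/4) = 53.9 K.

T_eq ≈ 53.9 K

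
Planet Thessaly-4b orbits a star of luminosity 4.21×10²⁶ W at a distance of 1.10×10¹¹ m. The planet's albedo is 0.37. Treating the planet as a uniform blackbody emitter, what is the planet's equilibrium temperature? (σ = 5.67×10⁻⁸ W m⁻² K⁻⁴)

Flux: S = L/(4πd²) = 4.21×10²⁶/(4π×(1.10×10¹¹)²) = 2770 W m⁻².
Energy balance: absorbed = emitted ⇒ πR²·S(1−A) = 4πR²·σT_eq⁴, so T_eq⁴ = S(1−A)/(4σ).
T_eq = [2770 × 0.63 / (4 × 5.67×10⁻⁸)]^(1/4) = (7.69×10⁹)^(1/4) = 296 K.

T_eq ≈ 296 K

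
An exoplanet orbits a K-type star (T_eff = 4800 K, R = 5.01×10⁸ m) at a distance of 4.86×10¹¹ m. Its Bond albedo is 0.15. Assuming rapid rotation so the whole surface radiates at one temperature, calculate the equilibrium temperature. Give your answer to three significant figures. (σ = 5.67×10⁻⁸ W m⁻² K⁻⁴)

L = 4πR_⋆²σT_⋆⁴ = 4π(5.01×10⁸)² × 5.67×10⁻⁸ × (4800)⁴ = 9.49×10²⁵ W.
S = L/(4πd²) = 32.0 W m⁻².
Energy balance: absorbed = emitted ⇒ πR²·S(1−A) = 4πR²·σT_eq⁴, so T_eq⁴ = S(1−A)/(4σ).
T_eq = [32.0 × 0.85 / (4 × 5.67×10⁻⁸)]^(1/4) = (1.20×10⁸)^(1/4) = 105 K.

T_eq ≈ 105 K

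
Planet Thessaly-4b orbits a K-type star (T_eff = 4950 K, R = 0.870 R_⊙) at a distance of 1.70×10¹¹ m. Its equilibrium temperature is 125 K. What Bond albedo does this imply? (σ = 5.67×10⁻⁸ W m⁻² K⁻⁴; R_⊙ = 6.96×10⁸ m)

R_⋆ = 0.870 × 6.96×10⁸ = 6.06×10⁸ m.
L = 4πR_⋆²σT_⋆⁴ = 4π(6.06×10⁸)² × 5.67×10⁻⁸ × (4950)⁴ = 1.57×10²⁶ W.
S = L/(4πd²) = 432 W m⁻².
From T_eq⁴ = S(1−A)/(4σ): 1−A = 4σT_eq⁴/S.
1−A = 4 × 5.67×10⁻⁸ × (125)⁴ / 432 = 0.128.

A ≈ 0.87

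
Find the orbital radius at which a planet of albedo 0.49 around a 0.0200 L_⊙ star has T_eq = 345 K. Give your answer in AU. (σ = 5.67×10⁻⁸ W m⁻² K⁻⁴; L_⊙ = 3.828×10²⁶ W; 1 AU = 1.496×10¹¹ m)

d ≈ 0.0657 AU

L = 0.0200 × 3.828×10²⁶ = 7.66×10²⁴ W.
From T_eq⁴ = L(1−A)/(16πσd²): d = √[L(1−A)/(16πσT_eq⁴)].
d = √[7.66×10²⁴ × 0.51 / (16π × 5.67×10⁻⁸ × (345)⁴)] = 9.83×10⁹ m = 0.0657 AU.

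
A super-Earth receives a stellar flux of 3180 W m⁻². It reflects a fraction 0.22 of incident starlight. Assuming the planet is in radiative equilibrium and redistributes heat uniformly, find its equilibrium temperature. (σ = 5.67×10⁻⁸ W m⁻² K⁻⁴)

Energy balance: absorbed = emitted ⇒ πR²·S(1−A) = 4πR²·σT_eq⁴, so T_eq⁴ = S(1−A)/(4σ).
T_eq = [3180 × 0.78 / (4 × 5.67×10⁻⁸)]^(1/4) = (1.09×10¹⁰)^(1/4) = 323 K.

T_eq ≈ 323 K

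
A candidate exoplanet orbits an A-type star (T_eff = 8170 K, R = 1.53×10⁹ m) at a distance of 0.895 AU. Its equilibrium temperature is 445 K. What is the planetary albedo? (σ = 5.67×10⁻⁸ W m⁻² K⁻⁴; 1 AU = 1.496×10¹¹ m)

A ≈ 0.73

d = 0.895 AU = 1.34×10¹¹ m.
L = 4πR_⋆²σT_⋆⁴ = 4π(1.53×10⁹)² × 5.67×10⁻⁸ × (8170)⁴ = 7.43×10²⁷ W.
S = L/(4πd²) = 3.30×10⁴ W m⁻².
From T_eq⁴ = S(1−A)/(4σ): 1−A = 4σT_eq⁴/S.
1−A = 4 × 5.67×10⁻⁸ × (445)⁴ / 3.30×10⁴ = 0.270.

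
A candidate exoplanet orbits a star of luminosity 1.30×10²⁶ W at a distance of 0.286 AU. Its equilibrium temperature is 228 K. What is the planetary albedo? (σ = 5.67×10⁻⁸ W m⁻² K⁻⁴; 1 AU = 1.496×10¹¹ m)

A ≈ 0.89

d = 0.286 AU = 4.28×10¹⁰ m.
Flux: S = L/(4πd²) = 1.30×10²⁶/(4π×(4.28×10¹⁰)²) = 5650 W m⁻².
From T_eq⁴ = S(1−A)/(4σ): 1−A = 4σT_eq⁴/S.
1−A = 4 × 5.67×10⁻⁸ × (228)⁴ / 5650 = 0.108.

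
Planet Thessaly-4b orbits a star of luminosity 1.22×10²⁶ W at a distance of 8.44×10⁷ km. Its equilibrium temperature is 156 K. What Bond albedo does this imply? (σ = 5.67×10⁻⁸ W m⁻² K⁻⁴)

A ≈ 0.90

d = 8.44×10⁷ km = 8.44×10¹⁰ m.
Flux: S = L/(4πd²) = 1.22×10²⁶/(4π×(8.44×10¹⁰)²) = 1360 W m⁻².
From T_eq⁴ = S(1−A)/(4σ): 1−A = 4σT_eq⁴/S.
1−A = 4 × 5.67×10⁻⁸ × (156)⁴ / 1360 = 0.099.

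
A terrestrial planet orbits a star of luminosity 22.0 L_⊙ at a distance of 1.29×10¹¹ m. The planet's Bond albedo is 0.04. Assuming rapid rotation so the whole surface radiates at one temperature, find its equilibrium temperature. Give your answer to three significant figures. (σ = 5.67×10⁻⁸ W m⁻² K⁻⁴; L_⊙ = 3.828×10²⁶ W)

L = 22.0 × 3.828×10²⁶ = 8.42×10²⁷ W.
Flux: S = L/(4πd²) = 8.42×10²⁷/(4π×(1.29×10¹¹)²) = 4.03×10⁴ W m⁻².
Energy balance: absorbed = emitted ⇒ πR²·S(1−A) = 4πR²·σT_eq⁴, so T_eq⁴ = S(1−A)/(4σ).
T_eq = [4.03×10⁴ × 0.96 / (4 × 5.67×10⁻⁸)]^(1/4) = (1.70×10¹¹)^(1/4) = 643 K.

T_eq ≈ 643 K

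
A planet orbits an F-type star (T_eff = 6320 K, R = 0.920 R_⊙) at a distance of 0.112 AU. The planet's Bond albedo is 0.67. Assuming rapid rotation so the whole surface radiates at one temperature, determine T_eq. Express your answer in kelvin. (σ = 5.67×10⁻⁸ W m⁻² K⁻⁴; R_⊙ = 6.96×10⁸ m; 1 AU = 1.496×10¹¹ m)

R_⋆ = 0.920 × 6.96×10⁸ = 6.40×10⁸ m.
d = 0.112 AU = 1.68×10¹⁰ m.
L = 4πR_⋆²σT_⋆⁴ = 4π(6.40×10⁸)² × 5.67×10⁻⁸ × (6320)⁴ = 4.66×10²⁶ W.
S = L/(4πd²) = 1.32×10⁵ W m⁻².
Energy balance: absorbed = emitted ⇒ πR²·S(1−A) = 4πR²·σT_eq⁴, so T_eq⁴ = S(1−A)/(4σ).
T_eq = [1.32×10⁵ × 0.33 / (4 × 5.67×10⁻⁸)]^(1/4) = (1.92×10¹¹)^(1/4) = 662 K.

T_eq ≈ 662 K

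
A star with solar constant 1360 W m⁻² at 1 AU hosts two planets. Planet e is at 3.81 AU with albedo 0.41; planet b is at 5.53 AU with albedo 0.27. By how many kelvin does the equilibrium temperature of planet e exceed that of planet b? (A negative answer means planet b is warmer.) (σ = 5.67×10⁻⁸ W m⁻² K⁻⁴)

T_eq = [S₀(1−A)/(4σd²)]^(1/4), so T ∝ (1−A)^(1/4) / √d.
T₁ = [1360×0.59/(4×5.67×10⁻⁸×3.81²)]^(1/4) = 124.95 K.
T₂ = [1360×0.73/(4×5.67×10⁻⁸×5.53²)]^(1/4) = 109.38 K.

ΔT ≈ 15.6 K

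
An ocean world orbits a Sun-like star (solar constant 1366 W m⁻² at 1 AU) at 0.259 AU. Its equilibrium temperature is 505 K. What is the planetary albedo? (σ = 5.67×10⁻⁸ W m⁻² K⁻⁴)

Flux at 0.259 AU: S = 1366/0.259² = 2.04×10⁴ W m⁻².
From T_eq⁴ = S(1−A)/(4σ): 1−A = 4σT_eq⁴/S.
1−A = 4 × 5.67×10⁻⁸ × (505)⁴ / 2.04×10⁴ = 0.724.

A ≈ 0.28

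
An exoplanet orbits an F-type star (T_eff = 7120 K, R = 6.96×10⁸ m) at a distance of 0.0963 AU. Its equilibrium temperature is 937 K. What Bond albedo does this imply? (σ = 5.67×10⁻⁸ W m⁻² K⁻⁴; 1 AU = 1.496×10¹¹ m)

d = 0.0963 AU = 1.44×10¹⁰ m.
L = 4πR_⋆²σT_⋆⁴ = 4π(6.96×10⁸)² × 5.67×10⁻⁸ × (7120)⁴ = 8.87×10²⁶ W.
S = L/(4πd²) = 3.40×10⁵ W m⁻².
From T_eq⁴ = S(1−A)/(4σ): 1−A = 4σT_eq⁴/S.
1−A = 4 × 5.67×10⁻⁸ × (937)⁴ / 3.40×10⁵ = 0.514.

A ≈ 0.49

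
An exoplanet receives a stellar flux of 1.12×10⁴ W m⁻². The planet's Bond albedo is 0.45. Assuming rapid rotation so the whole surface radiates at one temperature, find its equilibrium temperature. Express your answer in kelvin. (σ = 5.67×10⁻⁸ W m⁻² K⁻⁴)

T_eq ≈ 406 K

Energy balance: absorbed = emitted ⇒ πR²·S(1−A) = 4πR²·σT_eq⁴, so T_eq⁴ = S(1−A)/(4σ).
T_eq = [1.12×10⁴ × 0.55 / (4 × 5.67×10⁻⁸)]^(1/4) = (2.72×10¹⁰)^(1/4) = 406 K.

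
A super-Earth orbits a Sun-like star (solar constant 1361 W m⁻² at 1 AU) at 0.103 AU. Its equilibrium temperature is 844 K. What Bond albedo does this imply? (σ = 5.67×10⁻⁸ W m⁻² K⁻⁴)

Flux at 0.103 AU: S = 1361/0.103² = 1.28×10⁵ W m⁻².
From T_eq⁴ = S(1−A)/(4σ): 1−A = 4σT_eq⁴/S.
1−A = 4 × 5.67×10⁻⁸ × (844)⁴ / 1.28×10⁵ = 0.897.

A ≈ 0.10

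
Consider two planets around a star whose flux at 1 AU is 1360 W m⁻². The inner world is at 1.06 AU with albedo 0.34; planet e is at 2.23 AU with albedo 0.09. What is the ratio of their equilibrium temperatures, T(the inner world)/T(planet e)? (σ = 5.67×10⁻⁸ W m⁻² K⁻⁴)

T_eq = [S₀(1−A)/(4σd²)]^(1/4), so T ∝ (1−A)^(1/4) / √d.
T₁ = [1360×0.66/(4×5.67×10⁻⁸×1.06²)]^(1/4) = 243.62 K.
T₂ = [1360×0.91/(4×5.67×10⁻⁸×2.23²)]^(1/4) = 182.00 K.

T₁/T₂ ≈ 1.339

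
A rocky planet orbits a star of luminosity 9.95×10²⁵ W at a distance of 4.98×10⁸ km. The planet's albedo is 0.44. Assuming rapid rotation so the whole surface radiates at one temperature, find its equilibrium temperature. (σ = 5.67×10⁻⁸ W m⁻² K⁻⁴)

d = 4.98×10⁸ km = 4.98×10¹¹ m.
Flux: S = L/(4πd²) = 9.95×10²⁵/(4π×(4.98×10¹¹)²) = 31.9 W m⁻².
Energy balance: absorbed = emitted ⇒ πR²·S(1−A) = 4πR²·σT_eq⁴, so T_eq⁴ = S(1−A)/(4σ).
T_eq = [31.9 × 0.56 / (4 × 5.67×10⁻⁸)]^(1/4) = (7.88×10⁷)^(1/4) = 94.2 K.

T_eq ≈ 94.2 K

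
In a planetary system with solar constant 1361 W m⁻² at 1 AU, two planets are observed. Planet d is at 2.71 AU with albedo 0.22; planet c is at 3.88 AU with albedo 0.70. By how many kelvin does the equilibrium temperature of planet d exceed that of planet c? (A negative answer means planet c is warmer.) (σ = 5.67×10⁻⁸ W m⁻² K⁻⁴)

ΔT ≈ 54.3 K

T_eq = [S₀(1−A)/(4σd²)]^(1/4), so T ∝ (1−A)^(1/4) / √d.
T₁ = [1361×0.78/(4×5.67×10⁻⁸×2.71²)]^(1/4) = 158.89 K.
T₂ = [1361×0.30/(4×5.67×10⁻⁸×3.88²)]^(1/4) = 104.57 K.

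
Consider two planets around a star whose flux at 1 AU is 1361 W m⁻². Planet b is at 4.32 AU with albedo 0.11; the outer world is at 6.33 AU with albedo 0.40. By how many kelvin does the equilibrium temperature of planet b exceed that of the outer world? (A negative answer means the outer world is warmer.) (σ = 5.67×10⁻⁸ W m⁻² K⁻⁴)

ΔT ≈ 32.7 K

T_eq = [S₀(1−A)/(4σd²)]^(1/4), so T ∝ (1−A)^(1/4) / √d.
T₁ = [1361×0.89/(4×5.67×10⁻⁸×4.32²)]^(1/4) = 130.06 K.
T₂ = [1361×0.60/(4×5.67×10⁻⁸×6.33²)]^(1/4) = 97.36 K.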